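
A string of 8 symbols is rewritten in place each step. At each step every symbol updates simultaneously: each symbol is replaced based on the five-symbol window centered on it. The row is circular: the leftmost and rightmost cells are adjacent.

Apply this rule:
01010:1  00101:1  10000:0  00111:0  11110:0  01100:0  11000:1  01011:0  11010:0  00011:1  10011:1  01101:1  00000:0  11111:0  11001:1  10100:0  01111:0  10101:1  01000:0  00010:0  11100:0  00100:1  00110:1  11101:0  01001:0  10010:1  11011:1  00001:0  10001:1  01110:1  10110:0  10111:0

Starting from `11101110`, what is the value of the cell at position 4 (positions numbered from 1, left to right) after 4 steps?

step 1: 01010101
step 2: 11111111
step 3: 00000000
step 4: 00000000
position 4 holds 0

0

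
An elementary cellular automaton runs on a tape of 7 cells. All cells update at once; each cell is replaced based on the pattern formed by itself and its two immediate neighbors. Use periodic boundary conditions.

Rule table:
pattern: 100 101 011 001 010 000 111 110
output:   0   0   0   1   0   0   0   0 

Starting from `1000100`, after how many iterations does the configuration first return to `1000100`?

7

iteration 1: 0001001
iteration 2: 0010010
iteration 3: 0100100
iteration 4: 1001000
iteration 5: 0010001
iteration 6: 0100010
iteration 7: 1000100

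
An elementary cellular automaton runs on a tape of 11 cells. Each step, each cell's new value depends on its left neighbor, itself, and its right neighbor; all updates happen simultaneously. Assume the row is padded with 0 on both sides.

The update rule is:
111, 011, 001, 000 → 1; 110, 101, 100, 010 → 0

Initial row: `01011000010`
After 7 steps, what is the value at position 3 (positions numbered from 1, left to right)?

1

step 1: 10010011100
step 2: 00100111001
step 3: 11001110010
step 4: 10011100100
step 5: 00111001001
step 6: 11110010010
step 7: 11100100100
position 3 holds 1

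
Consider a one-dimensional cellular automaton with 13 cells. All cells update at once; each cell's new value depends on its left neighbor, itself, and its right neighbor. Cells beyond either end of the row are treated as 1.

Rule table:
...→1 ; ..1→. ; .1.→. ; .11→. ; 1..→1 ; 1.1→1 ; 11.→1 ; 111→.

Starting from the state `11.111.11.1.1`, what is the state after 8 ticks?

1.11.11.11...

tick 1: .11..11.11.1.
tick 2: 1.11..11.11.1
tick 3: 11.11..11.11.
tick 4: .11.11..11.11
tick 5: 1.11.11..11..
tick 6: 11.11.11..11.
tick 7: .11.11.11..11
tick 8: 1.11.11.11...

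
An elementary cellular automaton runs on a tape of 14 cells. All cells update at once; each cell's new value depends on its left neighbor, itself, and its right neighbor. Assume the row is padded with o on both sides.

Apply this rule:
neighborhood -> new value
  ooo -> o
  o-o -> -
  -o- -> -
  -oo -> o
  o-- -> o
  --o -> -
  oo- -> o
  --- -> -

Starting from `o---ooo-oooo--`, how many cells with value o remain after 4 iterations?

oo--ooo-ooooo-
ooo-ooo-ooooo-
ooo-ooo-ooooo-  (fixed point — unchanged through iteration 4)
count of o: 11

11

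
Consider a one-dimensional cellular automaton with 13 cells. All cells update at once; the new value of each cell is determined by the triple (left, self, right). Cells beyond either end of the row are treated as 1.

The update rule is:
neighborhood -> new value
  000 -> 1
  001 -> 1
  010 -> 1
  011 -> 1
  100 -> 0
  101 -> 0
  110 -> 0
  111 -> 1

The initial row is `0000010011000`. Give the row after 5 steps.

0100110011111

0111110110011
0111100100111
0111001101111
0110011001111
0100110011111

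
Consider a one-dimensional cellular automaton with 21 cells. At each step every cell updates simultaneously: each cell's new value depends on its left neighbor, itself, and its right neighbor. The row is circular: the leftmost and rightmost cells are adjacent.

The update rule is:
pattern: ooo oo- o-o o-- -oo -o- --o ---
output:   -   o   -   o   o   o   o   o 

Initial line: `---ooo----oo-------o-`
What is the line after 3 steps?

oooo-oooooooooooooooo
---o-o---------------
oooo-oooooooooooooooo

oooo-oooooooooooooooo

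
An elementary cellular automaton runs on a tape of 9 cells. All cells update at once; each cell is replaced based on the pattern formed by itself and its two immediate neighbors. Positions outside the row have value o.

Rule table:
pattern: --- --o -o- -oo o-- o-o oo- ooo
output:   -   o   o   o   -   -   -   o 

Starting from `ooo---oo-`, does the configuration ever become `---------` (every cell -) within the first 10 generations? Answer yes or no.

oo---oo--
o---oo--o
---oo--oo
--oo--ooo
-oo--oooo
-o--ooooo
-o-oooooo
-o-oooooo  (fixed point — unchanged through generation 10)
generation 10 is -o-oooooo, still not uniform -

no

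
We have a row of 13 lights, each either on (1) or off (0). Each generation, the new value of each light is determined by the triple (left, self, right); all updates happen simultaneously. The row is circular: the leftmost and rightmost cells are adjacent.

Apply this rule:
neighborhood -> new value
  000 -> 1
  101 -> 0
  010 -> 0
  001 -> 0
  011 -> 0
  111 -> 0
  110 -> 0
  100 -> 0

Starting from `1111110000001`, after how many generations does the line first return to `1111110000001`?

2

0000000111100
1111110000001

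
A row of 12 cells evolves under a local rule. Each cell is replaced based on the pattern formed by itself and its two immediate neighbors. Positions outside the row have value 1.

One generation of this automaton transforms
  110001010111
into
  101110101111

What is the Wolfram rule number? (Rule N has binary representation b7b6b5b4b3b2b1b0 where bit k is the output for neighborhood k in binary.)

187

position 0: 111 → 1  (bit 7 = 1)
position 1: 110 → 0  (bit 6 = 0)
position 6: 101 → 1  (bit 5 = 1)
position 2: 100 → 1  (bit 4 = 1)
position 9: 011 → 1  (bit 3 = 1)
position 5: 010 → 0  (bit 2 = 0)
position 4: 001 → 1  (bit 1 = 1)
position 3: 000 → 1  (bit 0 = 1)
bits b7..b0 = 10111011 = 187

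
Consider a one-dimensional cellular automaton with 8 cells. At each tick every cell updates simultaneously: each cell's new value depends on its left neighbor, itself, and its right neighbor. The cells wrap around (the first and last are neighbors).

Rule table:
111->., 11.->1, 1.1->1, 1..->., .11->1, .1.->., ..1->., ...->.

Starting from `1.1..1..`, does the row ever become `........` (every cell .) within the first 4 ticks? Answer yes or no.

yes

.1......
........
all cells are . at tick 2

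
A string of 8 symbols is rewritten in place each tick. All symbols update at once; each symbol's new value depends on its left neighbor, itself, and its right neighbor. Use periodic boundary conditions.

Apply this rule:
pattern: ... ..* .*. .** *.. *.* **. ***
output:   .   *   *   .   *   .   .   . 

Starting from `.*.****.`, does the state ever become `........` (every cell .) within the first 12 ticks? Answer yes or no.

**.....*
..*...*.
.***.***
........
all cells are . at tick 4

yes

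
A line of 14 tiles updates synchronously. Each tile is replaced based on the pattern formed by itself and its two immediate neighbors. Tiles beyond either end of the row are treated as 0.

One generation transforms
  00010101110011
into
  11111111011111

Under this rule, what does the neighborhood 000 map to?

At position 0 the neighborhood is 000; the next row has 1 there.

1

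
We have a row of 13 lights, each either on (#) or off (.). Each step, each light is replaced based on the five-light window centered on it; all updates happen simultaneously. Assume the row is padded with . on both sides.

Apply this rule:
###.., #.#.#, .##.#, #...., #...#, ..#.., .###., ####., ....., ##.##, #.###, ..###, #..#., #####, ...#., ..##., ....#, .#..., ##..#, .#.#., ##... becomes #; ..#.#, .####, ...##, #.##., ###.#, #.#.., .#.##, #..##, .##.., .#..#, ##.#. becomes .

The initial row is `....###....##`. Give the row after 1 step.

###.######.#.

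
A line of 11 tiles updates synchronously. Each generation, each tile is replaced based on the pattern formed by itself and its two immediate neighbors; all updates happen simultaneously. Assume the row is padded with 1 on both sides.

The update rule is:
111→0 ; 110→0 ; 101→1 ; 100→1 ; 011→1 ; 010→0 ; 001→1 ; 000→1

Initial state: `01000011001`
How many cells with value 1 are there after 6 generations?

10111110111
01100001100
11011111011
00110000110
11101111101
00011000011
count of 1: 4

4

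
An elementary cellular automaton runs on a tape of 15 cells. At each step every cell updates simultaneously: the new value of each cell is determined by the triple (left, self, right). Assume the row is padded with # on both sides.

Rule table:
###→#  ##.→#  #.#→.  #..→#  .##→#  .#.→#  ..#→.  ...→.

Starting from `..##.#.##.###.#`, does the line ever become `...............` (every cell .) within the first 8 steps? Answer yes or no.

#.##.#.##.###.#
#.##.#.##.###.#  (fixed point — unchanged through step 8)
step 8 is #.##.#.##.###.#, still not uniform .

no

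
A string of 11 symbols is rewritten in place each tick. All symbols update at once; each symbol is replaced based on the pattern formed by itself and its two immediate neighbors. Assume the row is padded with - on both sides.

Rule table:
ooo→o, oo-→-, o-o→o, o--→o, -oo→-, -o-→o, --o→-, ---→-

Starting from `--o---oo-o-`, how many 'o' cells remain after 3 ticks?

--oo----ooo
----o----o-
----oo---oo
count of o: 4

4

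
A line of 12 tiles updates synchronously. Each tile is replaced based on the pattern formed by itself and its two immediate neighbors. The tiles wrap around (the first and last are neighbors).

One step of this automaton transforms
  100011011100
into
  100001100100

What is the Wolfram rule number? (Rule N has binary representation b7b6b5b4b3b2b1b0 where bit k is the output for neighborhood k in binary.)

position 8: 111 → 0  (bit 7 = 0)
position 5: 110 → 1  (bit 6 = 1)
position 6: 101 → 1  (bit 5 = 1)
position 1: 100 → 0  (bit 4 = 0)
position 4: 011 → 0  (bit 3 = 0)
position 0: 010 → 1  (bit 2 = 1)
position 3: 001 → 0  (bit 1 = 0)
position 2: 000 → 0  (bit 0 = 0)
bits b7..b0 = 01100100 = 100

100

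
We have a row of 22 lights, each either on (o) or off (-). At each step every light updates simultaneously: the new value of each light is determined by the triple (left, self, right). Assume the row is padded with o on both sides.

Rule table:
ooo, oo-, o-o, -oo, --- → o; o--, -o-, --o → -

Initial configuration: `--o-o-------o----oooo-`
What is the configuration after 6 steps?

o--ooooooooooooooooooo

---o--ooooo---oo-ooooo
-o----ooooo-o-oooooooo
o--oo-oooooo-ooooooooo
o--ooooooooooooooooooo
o--ooooooooooooooooooo  (fixed point — unchanged through step 6)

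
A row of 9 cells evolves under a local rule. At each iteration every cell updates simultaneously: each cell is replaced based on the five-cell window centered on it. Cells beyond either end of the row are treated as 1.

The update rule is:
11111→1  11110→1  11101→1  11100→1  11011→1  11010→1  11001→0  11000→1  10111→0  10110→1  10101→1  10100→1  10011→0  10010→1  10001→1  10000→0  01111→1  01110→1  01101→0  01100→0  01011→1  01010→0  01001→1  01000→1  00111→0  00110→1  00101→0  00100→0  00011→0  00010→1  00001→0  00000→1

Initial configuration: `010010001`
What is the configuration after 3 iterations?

111101100
111111000
111111110

111111110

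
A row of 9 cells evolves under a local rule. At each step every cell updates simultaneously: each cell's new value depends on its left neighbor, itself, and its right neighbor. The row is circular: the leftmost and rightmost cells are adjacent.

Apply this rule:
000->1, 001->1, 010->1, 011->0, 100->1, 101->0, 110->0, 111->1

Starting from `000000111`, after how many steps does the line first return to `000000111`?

step 1: 111111010
step 2: 011110010
step 3: 101101111
step 4: 000000111

4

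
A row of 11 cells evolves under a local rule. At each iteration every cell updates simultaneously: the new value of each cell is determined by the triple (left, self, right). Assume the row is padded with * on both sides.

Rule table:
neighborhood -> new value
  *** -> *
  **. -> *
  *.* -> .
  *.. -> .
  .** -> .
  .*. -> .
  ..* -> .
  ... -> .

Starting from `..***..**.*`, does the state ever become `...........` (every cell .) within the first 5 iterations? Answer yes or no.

iteration 1: ...**...*..
iteration 2: ....*......
iteration 3: ...........
all cells are . at iteration 3

yes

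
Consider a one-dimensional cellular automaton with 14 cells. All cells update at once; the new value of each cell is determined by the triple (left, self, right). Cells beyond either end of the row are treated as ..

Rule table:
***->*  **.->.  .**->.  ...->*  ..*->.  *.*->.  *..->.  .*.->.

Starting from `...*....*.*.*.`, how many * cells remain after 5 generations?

**...**.......
...*....******
**...**..****.
...*......**..
**...****....*
count of *: 7

7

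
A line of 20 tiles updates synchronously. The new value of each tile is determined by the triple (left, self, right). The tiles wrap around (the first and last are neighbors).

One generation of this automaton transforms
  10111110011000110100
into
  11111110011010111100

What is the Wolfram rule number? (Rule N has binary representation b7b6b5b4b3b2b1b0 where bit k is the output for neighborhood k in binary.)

position 3: 111 → 1  (bit 7 = 1)
position 6: 110 → 1  (bit 6 = 1)
position 1: 101 → 1  (bit 5 = 1)
position 7: 100 → 0  (bit 4 = 0)
position 2: 011 → 1  (bit 3 = 1)
position 0: 010 → 1  (bit 2 = 1)
position 8: 001 → 0  (bit 1 = 0)
position 12: 000 → 1  (bit 0 = 1)
bits b7..b0 = 11101101 = 237

237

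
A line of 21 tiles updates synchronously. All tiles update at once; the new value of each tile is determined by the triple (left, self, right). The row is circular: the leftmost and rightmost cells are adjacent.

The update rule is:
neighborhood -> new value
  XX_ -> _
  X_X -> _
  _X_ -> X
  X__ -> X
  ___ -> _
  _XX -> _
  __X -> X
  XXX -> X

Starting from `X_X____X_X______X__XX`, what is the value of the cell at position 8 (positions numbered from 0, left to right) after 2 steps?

step 1: __XX__XX_XX____XXXX_X
step 2: XX__XX_____X__X_XX__X
position 8 holds _

_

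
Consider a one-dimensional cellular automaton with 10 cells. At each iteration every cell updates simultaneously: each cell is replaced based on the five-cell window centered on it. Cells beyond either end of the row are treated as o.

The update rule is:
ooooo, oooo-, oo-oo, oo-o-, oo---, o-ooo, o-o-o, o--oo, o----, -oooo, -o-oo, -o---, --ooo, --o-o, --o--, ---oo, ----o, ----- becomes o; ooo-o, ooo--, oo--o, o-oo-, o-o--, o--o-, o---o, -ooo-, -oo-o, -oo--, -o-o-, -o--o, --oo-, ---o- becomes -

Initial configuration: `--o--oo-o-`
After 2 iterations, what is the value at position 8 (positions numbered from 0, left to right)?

--o-o--ooo
--o---oooo
position 8 holds o

o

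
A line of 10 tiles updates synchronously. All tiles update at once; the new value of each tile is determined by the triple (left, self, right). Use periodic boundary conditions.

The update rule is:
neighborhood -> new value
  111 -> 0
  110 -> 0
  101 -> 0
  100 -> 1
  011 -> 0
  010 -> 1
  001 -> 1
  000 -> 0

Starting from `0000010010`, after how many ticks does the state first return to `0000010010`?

4

tick 1: 0000111111
tick 2: 1001000000
tick 3: 1111100001
tick 4: 0000010010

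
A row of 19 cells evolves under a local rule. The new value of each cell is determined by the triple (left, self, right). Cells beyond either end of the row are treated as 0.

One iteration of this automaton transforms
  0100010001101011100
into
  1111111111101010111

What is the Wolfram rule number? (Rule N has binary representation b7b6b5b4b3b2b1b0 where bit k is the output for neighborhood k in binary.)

95

position 15: 111 → 0  (bit 7 = 0)
position 10: 110 → 1  (bit 6 = 1)
position 11: 101 → 0  (bit 5 = 0)
position 2: 100 → 1  (bit 4 = 1)
position 9: 011 → 1  (bit 3 = 1)
position 1: 010 → 1  (bit 2 = 1)
position 0: 001 → 1  (bit 1 = 1)
position 3: 000 → 1  (bit 0 = 1)
bits b7..b0 = 01011111 = 95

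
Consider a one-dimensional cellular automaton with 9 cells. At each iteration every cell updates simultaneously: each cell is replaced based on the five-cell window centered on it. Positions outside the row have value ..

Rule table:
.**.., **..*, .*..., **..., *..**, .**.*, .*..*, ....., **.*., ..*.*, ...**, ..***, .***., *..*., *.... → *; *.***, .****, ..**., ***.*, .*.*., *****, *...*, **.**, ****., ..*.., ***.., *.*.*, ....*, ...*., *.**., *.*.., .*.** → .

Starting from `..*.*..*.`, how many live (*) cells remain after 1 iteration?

4

iteration 1: ..*..**.*
count of *: 4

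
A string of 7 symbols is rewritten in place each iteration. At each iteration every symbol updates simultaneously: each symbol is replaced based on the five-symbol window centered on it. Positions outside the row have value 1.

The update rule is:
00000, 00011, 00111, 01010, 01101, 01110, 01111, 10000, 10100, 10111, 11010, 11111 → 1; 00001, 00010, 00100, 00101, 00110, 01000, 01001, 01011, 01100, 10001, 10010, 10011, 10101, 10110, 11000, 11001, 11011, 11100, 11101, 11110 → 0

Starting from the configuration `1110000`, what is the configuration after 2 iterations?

0000001

1000101
0000001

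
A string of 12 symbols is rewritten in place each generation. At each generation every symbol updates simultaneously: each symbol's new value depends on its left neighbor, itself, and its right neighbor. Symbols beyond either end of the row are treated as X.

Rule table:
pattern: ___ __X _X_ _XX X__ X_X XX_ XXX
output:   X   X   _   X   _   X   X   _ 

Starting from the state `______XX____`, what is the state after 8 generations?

XX_XX_XX__XX

_XXXXXXX_XXX
XX_____XXX__
_X_XXXXX_X_X
X_XX___XX_XX
XXXX_XXXXXX_
___XXX____XX
_XXX_X_XXXX_
XX_XX_XX__XX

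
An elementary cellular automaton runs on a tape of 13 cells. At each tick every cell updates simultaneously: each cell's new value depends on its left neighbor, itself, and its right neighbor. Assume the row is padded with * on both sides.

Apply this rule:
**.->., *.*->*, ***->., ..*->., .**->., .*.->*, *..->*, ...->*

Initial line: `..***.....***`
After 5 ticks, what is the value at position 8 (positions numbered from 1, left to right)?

*....****....
.***.....***.
*...****....*
.**.....***..
*..****....*.
position 8 holds .

.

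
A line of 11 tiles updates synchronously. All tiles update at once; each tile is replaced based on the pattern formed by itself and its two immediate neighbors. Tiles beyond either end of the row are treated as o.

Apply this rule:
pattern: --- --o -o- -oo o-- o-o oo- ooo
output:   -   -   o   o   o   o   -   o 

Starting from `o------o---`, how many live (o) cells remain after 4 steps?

8

-o-----oo--
ooo----o-o-
oo-o---oooo
o-ooo--oooo
count of o: 8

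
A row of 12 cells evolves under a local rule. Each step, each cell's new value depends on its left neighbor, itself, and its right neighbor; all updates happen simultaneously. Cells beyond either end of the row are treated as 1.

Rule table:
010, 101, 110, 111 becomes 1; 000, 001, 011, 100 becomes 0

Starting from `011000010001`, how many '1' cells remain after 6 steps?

4

101000010000
111000010000
111000010000  (fixed point — unchanged through step 6)
count of 1: 4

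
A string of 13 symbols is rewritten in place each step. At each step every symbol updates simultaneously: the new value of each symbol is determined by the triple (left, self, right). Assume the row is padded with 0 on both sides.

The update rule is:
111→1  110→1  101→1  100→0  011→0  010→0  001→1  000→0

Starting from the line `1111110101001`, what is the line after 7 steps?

0101010110000

0111111010010
1011111100100
0101111101000
1010111110000
0101011110000
1010101110000
0101010110000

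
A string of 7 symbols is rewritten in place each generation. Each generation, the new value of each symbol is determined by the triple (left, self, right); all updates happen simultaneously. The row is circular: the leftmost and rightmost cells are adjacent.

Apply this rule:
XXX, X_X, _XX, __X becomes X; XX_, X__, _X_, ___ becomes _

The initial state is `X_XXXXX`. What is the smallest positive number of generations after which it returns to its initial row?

7

_XXXXXX
XXXXXX_
XXXXX_X
XXXX_XX
XXX_XXX
XX_XXXX
X_XXXXX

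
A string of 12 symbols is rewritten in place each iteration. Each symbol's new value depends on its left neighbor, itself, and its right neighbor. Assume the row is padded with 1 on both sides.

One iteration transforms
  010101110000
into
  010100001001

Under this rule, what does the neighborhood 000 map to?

0

At position 9 the neighborhood is 000; the next row has 0 there.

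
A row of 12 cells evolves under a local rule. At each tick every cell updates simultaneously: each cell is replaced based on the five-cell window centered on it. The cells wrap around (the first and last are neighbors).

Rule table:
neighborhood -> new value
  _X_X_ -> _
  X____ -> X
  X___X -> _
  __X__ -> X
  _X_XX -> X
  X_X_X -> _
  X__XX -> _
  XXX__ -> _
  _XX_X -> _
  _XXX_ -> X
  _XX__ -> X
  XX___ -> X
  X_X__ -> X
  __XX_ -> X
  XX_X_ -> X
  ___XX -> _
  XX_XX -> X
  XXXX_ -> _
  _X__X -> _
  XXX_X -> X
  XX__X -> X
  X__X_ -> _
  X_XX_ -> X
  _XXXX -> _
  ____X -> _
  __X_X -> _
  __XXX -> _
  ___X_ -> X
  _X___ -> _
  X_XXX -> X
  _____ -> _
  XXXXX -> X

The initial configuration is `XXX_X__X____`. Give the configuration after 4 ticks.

_XXXX__X_X__
_____X___X__
____XX__XX_X
_X__XXX_X_XX

_X__XXX_X_XX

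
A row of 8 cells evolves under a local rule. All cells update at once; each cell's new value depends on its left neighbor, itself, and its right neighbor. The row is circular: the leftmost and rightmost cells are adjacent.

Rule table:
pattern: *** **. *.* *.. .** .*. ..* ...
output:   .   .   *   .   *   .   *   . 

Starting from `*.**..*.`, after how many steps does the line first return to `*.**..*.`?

step 1: .**..*.*
step 2: **..*.*.
step 3: *..*.*.*
step 4: ..*.*.**
step 5: .*.*.**.
step 6: *.*.**..
step 7: .*.**..*
step 8: *.**..*.

8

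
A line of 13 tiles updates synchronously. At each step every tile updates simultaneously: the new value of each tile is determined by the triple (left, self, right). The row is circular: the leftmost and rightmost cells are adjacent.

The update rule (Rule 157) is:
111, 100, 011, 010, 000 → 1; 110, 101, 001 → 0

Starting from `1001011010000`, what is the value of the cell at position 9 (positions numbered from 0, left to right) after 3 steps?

step 1: 1101010011110
step 2: 1001011011100
step 3: 1101010011010
position 9 holds 1

1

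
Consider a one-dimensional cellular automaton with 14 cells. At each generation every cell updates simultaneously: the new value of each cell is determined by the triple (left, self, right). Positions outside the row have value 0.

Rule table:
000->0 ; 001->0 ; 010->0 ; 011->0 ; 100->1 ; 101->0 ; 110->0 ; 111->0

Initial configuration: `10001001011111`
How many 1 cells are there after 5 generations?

2

generation 1: 01000100000000
generation 2: 00100010000000
generation 3: 00010001000000
generation 4: 00001000100000
generation 5: 00000100010000
count of 1: 2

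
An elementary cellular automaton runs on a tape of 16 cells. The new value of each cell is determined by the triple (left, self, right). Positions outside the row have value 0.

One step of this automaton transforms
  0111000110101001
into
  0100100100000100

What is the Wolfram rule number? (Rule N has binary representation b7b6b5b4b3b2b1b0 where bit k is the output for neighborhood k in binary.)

24

position 2: 111 → 0  (bit 7 = 0)
position 3: 110 → 0  (bit 6 = 0)
position 9: 101 → 0  (bit 5 = 0)
position 4: 100 → 1  (bit 4 = 1)
position 1: 011 → 1  (bit 3 = 1)
position 10: 010 → 0  (bit 2 = 0)
position 0: 001 → 0  (bit 1 = 0)
position 5: 000 → 0  (bit 0 = 0)
bits b7..b0 = 00011000 = 24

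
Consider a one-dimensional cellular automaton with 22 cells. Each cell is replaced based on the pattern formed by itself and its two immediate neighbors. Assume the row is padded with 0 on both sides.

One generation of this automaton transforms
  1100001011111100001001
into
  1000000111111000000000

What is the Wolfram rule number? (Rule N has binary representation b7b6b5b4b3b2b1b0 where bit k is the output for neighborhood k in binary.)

position 9: 111 → 1  (bit 7 = 1)
position 1: 110 → 0  (bit 6 = 0)
position 7: 101 → 1  (bit 5 = 1)
position 2: 100 → 0  (bit 4 = 0)
position 0: 011 → 1  (bit 3 = 1)
position 6: 010 → 0  (bit 2 = 0)
position 5: 001 → 0  (bit 1 = 0)
position 3: 000 → 0  (bit 0 = 0)
bits b7..b0 = 10101000 = 168

168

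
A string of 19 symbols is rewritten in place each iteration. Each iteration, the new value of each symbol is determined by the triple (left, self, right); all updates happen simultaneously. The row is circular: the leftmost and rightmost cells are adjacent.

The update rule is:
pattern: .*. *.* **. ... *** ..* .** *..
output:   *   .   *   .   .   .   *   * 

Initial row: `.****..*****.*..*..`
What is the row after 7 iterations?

.**.**.*.*.*.**.*.*

.*..**.*...*.**.**.
.**.**.**..*.**.***
.**.**.***.*.**.*.*
.**.**.*.*.*.**.*.*
.**.**.*.*.*.**.*.*  (fixed point — unchanged through iteration 7)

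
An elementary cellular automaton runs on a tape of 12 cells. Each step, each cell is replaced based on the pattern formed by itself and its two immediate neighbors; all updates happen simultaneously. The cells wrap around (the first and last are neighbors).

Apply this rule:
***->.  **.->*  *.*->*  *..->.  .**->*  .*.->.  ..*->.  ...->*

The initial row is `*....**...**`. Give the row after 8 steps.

step 1: *.**.**.*.*.
step 2: .*******.*.*
step 3: **.....**.*.
step 4: **.***.***.*
step 5: .***.***.***
step 6: **.***.***.*  (repeats step 4; period 2)
step 8: **.***.***.*

**.***.***.*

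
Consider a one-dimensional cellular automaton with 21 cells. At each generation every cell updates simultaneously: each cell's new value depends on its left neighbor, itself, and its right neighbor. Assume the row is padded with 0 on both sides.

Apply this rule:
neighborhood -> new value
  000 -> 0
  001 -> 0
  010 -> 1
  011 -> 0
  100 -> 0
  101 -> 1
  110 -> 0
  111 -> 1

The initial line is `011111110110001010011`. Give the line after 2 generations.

000111011000000100000

001111101000001110000
000111011000000100000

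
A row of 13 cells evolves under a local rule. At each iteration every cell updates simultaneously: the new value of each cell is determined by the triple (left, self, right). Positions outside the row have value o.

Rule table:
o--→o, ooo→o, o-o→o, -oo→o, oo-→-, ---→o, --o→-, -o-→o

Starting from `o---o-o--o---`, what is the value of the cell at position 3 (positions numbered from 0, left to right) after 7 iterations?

o

-oo-oooo-ooo-
oo-oooo-ooo-o
o-oooo-ooo-oo
-oooo-ooo-ooo
oooo-ooo-oooo
ooo-ooo-ooooo
oo-ooo-oooooo
position 3 holds o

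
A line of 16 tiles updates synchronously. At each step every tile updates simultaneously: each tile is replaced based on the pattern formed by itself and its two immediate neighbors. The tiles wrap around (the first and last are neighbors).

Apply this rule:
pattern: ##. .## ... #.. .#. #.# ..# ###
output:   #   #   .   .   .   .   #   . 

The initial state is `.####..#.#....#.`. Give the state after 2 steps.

##..#.#......#..
##.#........#..#

##.#........#..#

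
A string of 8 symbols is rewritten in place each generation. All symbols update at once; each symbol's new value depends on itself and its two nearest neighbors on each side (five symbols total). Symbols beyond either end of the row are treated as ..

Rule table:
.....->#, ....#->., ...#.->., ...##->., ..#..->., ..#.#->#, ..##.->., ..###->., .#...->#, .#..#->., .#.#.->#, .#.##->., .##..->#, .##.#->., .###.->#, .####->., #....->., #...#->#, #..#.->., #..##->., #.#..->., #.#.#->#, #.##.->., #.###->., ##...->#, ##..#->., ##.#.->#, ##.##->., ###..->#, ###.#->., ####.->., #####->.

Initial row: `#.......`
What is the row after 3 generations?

..#.#...

.#.#####
.#.....#
..#.#...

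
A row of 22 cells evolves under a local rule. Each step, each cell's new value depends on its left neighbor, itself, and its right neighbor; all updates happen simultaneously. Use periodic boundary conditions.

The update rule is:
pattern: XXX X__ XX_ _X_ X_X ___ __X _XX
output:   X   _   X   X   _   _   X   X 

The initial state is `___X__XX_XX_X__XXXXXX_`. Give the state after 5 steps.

__XX_XXX_XX_X_XXXXXXX_
_XXX_XXX_XX_X_XXXXXXX_
XXXX_XXX_XX_X_XXXXXXX_
XXXX_XXX_XX_X_XXXXXXX_  (fixed point — unchanged through step 5)

XXXX_XXX_XX_X_XXXXXXX_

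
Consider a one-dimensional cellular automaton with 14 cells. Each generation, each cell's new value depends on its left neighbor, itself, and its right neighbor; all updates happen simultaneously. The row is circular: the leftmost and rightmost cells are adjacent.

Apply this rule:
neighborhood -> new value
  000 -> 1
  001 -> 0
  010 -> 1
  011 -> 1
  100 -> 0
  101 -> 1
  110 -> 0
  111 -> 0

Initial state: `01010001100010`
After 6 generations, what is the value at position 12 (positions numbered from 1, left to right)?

01110101001010
01001111001110
01001000001000
01001011101011
11001110011110
10001000010001
position 12 holds 0

0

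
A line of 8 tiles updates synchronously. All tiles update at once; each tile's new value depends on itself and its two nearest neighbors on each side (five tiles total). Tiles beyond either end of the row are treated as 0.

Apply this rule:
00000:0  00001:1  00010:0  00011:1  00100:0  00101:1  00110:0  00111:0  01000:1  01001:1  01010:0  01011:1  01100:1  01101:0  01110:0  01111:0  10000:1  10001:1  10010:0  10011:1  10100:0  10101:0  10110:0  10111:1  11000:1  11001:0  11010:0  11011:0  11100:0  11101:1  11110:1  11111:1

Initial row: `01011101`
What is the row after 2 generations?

generation 1: 01110100
generation 2: 10010011

10010011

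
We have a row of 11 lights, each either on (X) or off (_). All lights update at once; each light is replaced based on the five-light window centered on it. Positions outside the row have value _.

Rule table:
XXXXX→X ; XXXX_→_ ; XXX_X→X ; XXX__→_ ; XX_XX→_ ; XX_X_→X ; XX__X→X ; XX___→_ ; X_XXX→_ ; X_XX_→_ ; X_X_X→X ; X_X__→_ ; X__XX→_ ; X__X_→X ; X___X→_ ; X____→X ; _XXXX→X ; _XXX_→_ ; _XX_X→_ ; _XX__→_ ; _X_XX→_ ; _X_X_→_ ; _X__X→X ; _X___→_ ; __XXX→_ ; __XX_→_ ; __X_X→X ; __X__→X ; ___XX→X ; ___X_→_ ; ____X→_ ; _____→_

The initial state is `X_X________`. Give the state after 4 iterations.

X___X______
X___X_X____
X___X___X__
X___X___X_X

X___X___X_X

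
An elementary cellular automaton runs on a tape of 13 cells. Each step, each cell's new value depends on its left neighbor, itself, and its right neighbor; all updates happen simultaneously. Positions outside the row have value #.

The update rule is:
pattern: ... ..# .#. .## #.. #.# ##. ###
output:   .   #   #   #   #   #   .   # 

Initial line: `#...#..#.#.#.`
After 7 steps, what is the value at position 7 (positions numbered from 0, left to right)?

#

.#.##########
#############
#############  (fixed point — unchanged through step 7)
position 7 holds #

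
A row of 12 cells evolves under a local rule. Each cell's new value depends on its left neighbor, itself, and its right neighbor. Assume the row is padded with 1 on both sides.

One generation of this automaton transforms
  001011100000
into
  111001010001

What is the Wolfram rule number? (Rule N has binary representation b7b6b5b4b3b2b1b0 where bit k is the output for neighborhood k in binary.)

150

position 5: 111 → 1  (bit 7 = 1)
position 6: 110 → 0  (bit 6 = 0)
position 3: 101 → 0  (bit 5 = 0)
position 0: 100 → 1  (bit 4 = 1)
position 4: 011 → 0  (bit 3 = 0)
position 2: 010 → 1  (bit 2 = 1)
position 1: 001 → 1  (bit 1 = 1)
position 8: 000 → 0  (bit 0 = 0)
bits b7..b0 = 10010110 = 150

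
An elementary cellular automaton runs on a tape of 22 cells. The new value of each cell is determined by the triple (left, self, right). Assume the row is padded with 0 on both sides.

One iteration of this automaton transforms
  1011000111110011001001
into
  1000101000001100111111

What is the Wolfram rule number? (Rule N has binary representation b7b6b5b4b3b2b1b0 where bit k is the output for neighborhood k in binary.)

22

position 8: 111 → 0  (bit 7 = 0)
position 3: 110 → 0  (bit 6 = 0)
position 1: 101 → 0  (bit 5 = 0)
position 4: 100 → 1  (bit 4 = 1)
position 2: 011 → 0  (bit 3 = 0)
position 0: 010 → 1  (bit 2 = 1)
position 6: 001 → 1  (bit 1 = 1)
position 5: 000 → 0  (bit 0 = 0)
bits b7..b0 = 00010110 = 22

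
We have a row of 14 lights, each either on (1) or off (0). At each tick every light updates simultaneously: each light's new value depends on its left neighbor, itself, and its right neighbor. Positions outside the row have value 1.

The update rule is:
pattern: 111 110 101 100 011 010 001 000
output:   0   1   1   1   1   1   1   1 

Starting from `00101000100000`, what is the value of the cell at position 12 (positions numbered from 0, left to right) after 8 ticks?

11111111111111
00000000000000
11111111111111  (repeats tick 1; period 2)
tick 8: 00000000000000
position 12 holds 0

0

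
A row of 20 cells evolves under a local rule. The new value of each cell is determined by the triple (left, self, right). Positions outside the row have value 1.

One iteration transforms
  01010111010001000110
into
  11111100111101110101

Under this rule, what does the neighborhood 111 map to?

0

At position 6 the neighborhood is 111; the next row has 0 there.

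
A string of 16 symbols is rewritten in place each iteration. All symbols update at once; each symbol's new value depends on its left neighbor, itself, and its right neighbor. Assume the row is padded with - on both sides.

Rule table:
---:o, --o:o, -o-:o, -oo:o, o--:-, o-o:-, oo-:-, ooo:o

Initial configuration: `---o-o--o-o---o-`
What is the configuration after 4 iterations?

oooo-o-oo-o-ooo-
ooo--o-o--o-oo--
oo--oo-o-oo-o--o
o--oo--o-o--o-oo

o--oo--o-o--o-oo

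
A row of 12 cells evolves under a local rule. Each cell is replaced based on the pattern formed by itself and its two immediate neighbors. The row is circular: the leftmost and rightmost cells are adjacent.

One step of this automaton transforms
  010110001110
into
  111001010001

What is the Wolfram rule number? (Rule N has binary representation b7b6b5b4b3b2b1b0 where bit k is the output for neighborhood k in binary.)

54

position 9: 111 → 0  (bit 7 = 0)
position 4: 110 → 0  (bit 6 = 0)
position 2: 101 → 1  (bit 5 = 1)
position 5: 100 → 1  (bit 4 = 1)
position 3: 011 → 0  (bit 3 = 0)
position 1: 010 → 1  (bit 2 = 1)
position 0: 001 → 1  (bit 1 = 1)
position 6: 000 → 0  (bit 0 = 0)
bits b7..b0 = 00110110 = 54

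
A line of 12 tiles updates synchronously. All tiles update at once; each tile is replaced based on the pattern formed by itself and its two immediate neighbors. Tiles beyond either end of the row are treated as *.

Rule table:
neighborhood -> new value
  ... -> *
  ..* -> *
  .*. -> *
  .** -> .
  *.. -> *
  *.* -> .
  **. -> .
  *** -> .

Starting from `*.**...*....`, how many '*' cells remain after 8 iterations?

iteration 1: ....********
iteration 2: ****........
iteration 3: ....********  (repeats iteration 1; period 2)
iteration 8: ****........
count of *: 4

4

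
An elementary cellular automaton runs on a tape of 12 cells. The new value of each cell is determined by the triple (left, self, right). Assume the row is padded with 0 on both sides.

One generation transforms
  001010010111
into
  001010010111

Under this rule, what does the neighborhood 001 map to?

0

At position 1 the neighborhood is 001; the next row has 0 there.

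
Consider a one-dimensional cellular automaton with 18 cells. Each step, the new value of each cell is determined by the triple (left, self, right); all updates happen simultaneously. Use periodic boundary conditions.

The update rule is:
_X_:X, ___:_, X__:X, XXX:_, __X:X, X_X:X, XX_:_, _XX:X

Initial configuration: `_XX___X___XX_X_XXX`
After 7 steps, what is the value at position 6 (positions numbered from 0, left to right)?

X

XX_X_XXX_XX_XXXX__
X_XXXX__XX_XX___XX
_XX___XXX_XX_X_XX_
XX_X_XX__XX_XXXX_X
__XXXX_XXX_XX___XX
XXX___XX__XX_X_XX_
X__X_XX_XXX_XXXX_X
position 6 holds X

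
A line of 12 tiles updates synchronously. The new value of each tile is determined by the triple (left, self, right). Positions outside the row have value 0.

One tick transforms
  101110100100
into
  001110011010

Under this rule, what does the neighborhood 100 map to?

At position 7 the neighborhood is 100; the next row has 1 there.

1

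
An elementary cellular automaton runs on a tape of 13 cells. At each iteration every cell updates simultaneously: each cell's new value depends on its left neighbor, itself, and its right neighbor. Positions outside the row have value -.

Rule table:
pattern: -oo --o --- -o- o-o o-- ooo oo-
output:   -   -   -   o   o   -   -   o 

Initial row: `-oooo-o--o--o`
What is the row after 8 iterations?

----ooo--o--o
------o--o--o
------o--o--o  (fixed point — unchanged through iteration 8)

------o--o--o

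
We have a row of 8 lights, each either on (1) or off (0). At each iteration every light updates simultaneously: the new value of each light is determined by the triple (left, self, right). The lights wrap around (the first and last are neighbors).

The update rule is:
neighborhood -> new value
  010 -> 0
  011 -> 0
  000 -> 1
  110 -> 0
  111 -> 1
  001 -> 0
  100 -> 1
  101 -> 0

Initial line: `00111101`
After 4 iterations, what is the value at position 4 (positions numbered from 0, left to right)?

10011000
01000110
00110001
10001100
position 4 holds 1

1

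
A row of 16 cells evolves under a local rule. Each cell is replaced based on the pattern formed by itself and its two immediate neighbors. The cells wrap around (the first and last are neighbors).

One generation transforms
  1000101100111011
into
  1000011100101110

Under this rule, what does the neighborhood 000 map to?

0

At position 2 the neighborhood is 000; the next row has 0 there.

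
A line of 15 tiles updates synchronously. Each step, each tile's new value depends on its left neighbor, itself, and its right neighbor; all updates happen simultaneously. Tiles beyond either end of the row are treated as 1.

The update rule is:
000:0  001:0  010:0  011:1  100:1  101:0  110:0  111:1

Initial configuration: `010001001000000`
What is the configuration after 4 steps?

001001000100100

001000100100000
100100010010000
010010001001000
001001000100100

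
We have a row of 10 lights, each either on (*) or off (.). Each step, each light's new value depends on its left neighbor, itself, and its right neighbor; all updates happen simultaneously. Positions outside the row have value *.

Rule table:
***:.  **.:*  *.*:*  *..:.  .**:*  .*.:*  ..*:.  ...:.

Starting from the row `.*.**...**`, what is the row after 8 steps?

*****...*.
....*...**
....*...*.
....*...**  (repeats step 2; period 2)
step 8: ....*...**

....*...**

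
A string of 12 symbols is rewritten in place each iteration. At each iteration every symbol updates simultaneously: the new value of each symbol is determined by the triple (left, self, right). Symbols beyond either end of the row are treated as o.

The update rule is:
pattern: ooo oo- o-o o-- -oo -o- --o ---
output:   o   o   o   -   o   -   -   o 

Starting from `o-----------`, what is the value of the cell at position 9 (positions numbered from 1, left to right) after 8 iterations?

o-ooooooooo-
oooooooooooo
oooooooooooo  (fixed point — unchanged through iteration 8)
position 9 holds o

o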